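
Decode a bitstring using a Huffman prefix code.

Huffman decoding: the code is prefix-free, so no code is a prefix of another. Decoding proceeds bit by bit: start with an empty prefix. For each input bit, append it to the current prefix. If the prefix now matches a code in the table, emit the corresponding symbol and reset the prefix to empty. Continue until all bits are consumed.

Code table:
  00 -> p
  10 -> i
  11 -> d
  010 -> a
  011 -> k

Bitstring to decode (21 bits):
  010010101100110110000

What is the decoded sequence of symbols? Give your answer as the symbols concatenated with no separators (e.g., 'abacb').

Answer: aaidpdkpp

Derivation:
Bit 0: prefix='0' (no match yet)
Bit 1: prefix='01' (no match yet)
Bit 2: prefix='010' -> emit 'a', reset
Bit 3: prefix='0' (no match yet)
Bit 4: prefix='01' (no match yet)
Bit 5: prefix='010' -> emit 'a', reset
Bit 6: prefix='1' (no match yet)
Bit 7: prefix='10' -> emit 'i', reset
Bit 8: prefix='1' (no match yet)
Bit 9: prefix='11' -> emit 'd', reset
Bit 10: prefix='0' (no match yet)
Bit 11: prefix='00' -> emit 'p', reset
Bit 12: prefix='1' (no match yet)
Bit 13: prefix='11' -> emit 'd', reset
Bit 14: prefix='0' (no match yet)
Bit 15: prefix='01' (no match yet)
Bit 16: prefix='011' -> emit 'k', reset
Bit 17: prefix='0' (no match yet)
Bit 18: prefix='00' -> emit 'p', reset
Bit 19: prefix='0' (no match yet)
Bit 20: prefix='00' -> emit 'p', reset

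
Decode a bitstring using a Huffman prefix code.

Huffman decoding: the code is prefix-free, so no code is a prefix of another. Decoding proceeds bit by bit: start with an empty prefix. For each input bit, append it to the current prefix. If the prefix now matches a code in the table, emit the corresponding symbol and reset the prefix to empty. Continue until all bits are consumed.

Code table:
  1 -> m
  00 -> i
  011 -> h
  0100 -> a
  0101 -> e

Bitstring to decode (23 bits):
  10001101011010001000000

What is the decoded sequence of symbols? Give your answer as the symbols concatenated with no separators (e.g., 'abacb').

Bit 0: prefix='1' -> emit 'm', reset
Bit 1: prefix='0' (no match yet)
Bit 2: prefix='00' -> emit 'i', reset
Bit 3: prefix='0' (no match yet)
Bit 4: prefix='01' (no match yet)
Bit 5: prefix='011' -> emit 'h', reset
Bit 6: prefix='0' (no match yet)
Bit 7: prefix='01' (no match yet)
Bit 8: prefix='010' (no match yet)
Bit 9: prefix='0101' -> emit 'e', reset
Bit 10: prefix='1' -> emit 'm', reset
Bit 11: prefix='0' (no match yet)
Bit 12: prefix='01' (no match yet)
Bit 13: prefix='010' (no match yet)
Bit 14: prefix='0100' -> emit 'a', reset
Bit 15: prefix='0' (no match yet)
Bit 16: prefix='01' (no match yet)
Bit 17: prefix='010' (no match yet)
Bit 18: prefix='0100' -> emit 'a', reset
Bit 19: prefix='0' (no match yet)
Bit 20: prefix='00' -> emit 'i', reset
Bit 21: prefix='0' (no match yet)
Bit 22: prefix='00' -> emit 'i', reset

Answer: mihemaaii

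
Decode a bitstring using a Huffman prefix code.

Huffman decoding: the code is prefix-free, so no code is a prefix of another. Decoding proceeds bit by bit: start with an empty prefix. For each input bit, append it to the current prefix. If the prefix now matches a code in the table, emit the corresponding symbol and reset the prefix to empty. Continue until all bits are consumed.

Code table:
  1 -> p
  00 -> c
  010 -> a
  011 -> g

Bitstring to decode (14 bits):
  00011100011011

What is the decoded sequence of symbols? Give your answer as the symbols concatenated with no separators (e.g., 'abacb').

Bit 0: prefix='0' (no match yet)
Bit 1: prefix='00' -> emit 'c', reset
Bit 2: prefix='0' (no match yet)
Bit 3: prefix='01' (no match yet)
Bit 4: prefix='011' -> emit 'g', reset
Bit 5: prefix='1' -> emit 'p', reset
Bit 6: prefix='0' (no match yet)
Bit 7: prefix='00' -> emit 'c', reset
Bit 8: prefix='0' (no match yet)
Bit 9: prefix='01' (no match yet)
Bit 10: prefix='011' -> emit 'g', reset
Bit 11: prefix='0' (no match yet)
Bit 12: prefix='01' (no match yet)
Bit 13: prefix='011' -> emit 'g', reset

Answer: cgpcgg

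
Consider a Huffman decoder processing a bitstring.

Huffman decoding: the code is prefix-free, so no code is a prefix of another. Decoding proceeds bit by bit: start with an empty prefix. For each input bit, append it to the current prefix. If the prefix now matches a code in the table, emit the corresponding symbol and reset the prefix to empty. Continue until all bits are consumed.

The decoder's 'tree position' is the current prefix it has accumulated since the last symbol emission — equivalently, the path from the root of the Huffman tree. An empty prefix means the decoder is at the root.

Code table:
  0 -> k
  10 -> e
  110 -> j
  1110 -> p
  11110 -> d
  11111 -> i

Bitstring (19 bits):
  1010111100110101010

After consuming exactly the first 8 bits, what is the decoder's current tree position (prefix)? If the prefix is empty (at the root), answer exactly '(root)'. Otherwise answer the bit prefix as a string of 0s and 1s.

Answer: 1111

Derivation:
Bit 0: prefix='1' (no match yet)
Bit 1: prefix='10' -> emit 'e', reset
Bit 2: prefix='1' (no match yet)
Bit 3: prefix='10' -> emit 'e', reset
Bit 4: prefix='1' (no match yet)
Bit 5: prefix='11' (no match yet)
Bit 6: prefix='111' (no match yet)
Bit 7: prefix='1111' (no match yet)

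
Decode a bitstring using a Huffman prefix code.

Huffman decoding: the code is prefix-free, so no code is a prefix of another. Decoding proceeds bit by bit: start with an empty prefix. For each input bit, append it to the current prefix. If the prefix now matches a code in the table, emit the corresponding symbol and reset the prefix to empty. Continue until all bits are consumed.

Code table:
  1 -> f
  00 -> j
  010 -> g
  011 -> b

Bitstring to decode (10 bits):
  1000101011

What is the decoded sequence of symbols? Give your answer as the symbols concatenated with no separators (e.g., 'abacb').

Answer: fjgfb

Derivation:
Bit 0: prefix='1' -> emit 'f', reset
Bit 1: prefix='0' (no match yet)
Bit 2: prefix='00' -> emit 'j', reset
Bit 3: prefix='0' (no match yet)
Bit 4: prefix='01' (no match yet)
Bit 5: prefix='010' -> emit 'g', reset
Bit 6: prefix='1' -> emit 'f', reset
Bit 7: prefix='0' (no match yet)
Bit 8: prefix='01' (no match yet)
Bit 9: prefix='011' -> emit 'b', reset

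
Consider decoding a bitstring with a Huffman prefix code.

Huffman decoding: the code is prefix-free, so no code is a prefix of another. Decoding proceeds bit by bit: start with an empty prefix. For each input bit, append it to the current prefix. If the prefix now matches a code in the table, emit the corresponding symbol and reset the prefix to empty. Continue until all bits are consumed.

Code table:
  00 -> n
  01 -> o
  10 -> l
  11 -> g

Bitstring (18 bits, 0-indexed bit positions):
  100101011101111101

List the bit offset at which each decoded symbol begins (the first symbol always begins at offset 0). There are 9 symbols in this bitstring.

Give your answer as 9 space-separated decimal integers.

Answer: 0 2 4 6 8 10 12 14 16

Derivation:
Bit 0: prefix='1' (no match yet)
Bit 1: prefix='10' -> emit 'l', reset
Bit 2: prefix='0' (no match yet)
Bit 3: prefix='01' -> emit 'o', reset
Bit 4: prefix='0' (no match yet)
Bit 5: prefix='01' -> emit 'o', reset
Bit 6: prefix='0' (no match yet)
Bit 7: prefix='01' -> emit 'o', reset
Bit 8: prefix='1' (no match yet)
Bit 9: prefix='11' -> emit 'g', reset
Bit 10: prefix='0' (no match yet)
Bit 11: prefix='01' -> emit 'o', reset
Bit 12: prefix='1' (no match yet)
Bit 13: prefix='11' -> emit 'g', reset
Bit 14: prefix='1' (no match yet)
Bit 15: prefix='11' -> emit 'g', reset
Bit 16: prefix='0' (no match yet)
Bit 17: prefix='01' -> emit 'o', reset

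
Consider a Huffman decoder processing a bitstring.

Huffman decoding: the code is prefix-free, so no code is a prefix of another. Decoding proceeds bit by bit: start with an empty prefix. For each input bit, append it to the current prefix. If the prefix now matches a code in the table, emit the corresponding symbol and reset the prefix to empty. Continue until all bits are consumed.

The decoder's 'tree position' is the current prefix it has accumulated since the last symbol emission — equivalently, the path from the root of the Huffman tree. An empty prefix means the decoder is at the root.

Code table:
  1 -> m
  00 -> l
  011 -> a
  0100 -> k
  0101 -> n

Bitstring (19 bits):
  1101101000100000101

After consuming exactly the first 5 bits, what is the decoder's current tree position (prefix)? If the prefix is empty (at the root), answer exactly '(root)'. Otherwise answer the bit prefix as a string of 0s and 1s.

Bit 0: prefix='1' -> emit 'm', reset
Bit 1: prefix='1' -> emit 'm', reset
Bit 2: prefix='0' (no match yet)
Bit 3: prefix='01' (no match yet)
Bit 4: prefix='011' -> emit 'a', reset

Answer: (root)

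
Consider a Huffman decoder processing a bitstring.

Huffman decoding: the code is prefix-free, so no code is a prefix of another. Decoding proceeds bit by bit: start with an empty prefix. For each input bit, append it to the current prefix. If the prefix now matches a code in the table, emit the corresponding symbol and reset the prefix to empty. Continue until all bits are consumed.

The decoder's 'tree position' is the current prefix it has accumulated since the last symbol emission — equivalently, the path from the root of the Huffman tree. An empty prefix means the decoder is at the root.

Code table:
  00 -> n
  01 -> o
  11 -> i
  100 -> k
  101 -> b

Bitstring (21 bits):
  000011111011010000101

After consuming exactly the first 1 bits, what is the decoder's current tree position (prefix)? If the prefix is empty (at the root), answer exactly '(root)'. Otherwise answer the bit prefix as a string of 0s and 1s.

Bit 0: prefix='0' (no match yet)

Answer: 0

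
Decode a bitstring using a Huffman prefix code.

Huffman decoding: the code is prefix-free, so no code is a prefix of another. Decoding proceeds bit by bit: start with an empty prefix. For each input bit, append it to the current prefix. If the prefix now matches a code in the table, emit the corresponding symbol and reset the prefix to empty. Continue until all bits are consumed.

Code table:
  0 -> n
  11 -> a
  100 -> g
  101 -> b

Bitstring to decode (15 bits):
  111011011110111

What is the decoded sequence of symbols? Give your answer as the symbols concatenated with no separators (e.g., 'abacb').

Bit 0: prefix='1' (no match yet)
Bit 1: prefix='11' -> emit 'a', reset
Bit 2: prefix='1' (no match yet)
Bit 3: prefix='10' (no match yet)
Bit 4: prefix='101' -> emit 'b', reset
Bit 5: prefix='1' (no match yet)
Bit 6: prefix='10' (no match yet)
Bit 7: prefix='101' -> emit 'b', reset
Bit 8: prefix='1' (no match yet)
Bit 9: prefix='11' -> emit 'a', reset
Bit 10: prefix='1' (no match yet)
Bit 11: prefix='10' (no match yet)
Bit 12: prefix='101' -> emit 'b', reset
Bit 13: prefix='1' (no match yet)
Bit 14: prefix='11' -> emit 'a', reset

Answer: abbaba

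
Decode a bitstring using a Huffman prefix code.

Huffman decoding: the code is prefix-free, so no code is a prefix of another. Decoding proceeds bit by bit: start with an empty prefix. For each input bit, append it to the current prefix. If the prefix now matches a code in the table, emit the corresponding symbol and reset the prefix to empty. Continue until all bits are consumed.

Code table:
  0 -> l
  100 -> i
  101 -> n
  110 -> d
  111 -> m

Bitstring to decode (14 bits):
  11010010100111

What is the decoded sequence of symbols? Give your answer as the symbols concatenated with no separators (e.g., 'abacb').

Bit 0: prefix='1' (no match yet)
Bit 1: prefix='11' (no match yet)
Bit 2: prefix='110' -> emit 'd', reset
Bit 3: prefix='1' (no match yet)
Bit 4: prefix='10' (no match yet)
Bit 5: prefix='100' -> emit 'i', reset
Bit 6: prefix='1' (no match yet)
Bit 7: prefix='10' (no match yet)
Bit 8: prefix='101' -> emit 'n', reset
Bit 9: prefix='0' -> emit 'l', reset
Bit 10: prefix='0' -> emit 'l', reset
Bit 11: prefix='1' (no match yet)
Bit 12: prefix='11' (no match yet)
Bit 13: prefix='111' -> emit 'm', reset

Answer: dinllm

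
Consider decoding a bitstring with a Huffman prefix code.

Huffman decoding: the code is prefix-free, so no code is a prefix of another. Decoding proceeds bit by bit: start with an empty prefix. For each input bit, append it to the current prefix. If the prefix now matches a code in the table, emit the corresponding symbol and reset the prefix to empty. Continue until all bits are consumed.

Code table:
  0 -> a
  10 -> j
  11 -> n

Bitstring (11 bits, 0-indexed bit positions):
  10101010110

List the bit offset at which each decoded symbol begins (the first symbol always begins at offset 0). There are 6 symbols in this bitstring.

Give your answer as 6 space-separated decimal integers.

Bit 0: prefix='1' (no match yet)
Bit 1: prefix='10' -> emit 'j', reset
Bit 2: prefix='1' (no match yet)
Bit 3: prefix='10' -> emit 'j', reset
Bit 4: prefix='1' (no match yet)
Bit 5: prefix='10' -> emit 'j', reset
Bit 6: prefix='1' (no match yet)
Bit 7: prefix='10' -> emit 'j', reset
Bit 8: prefix='1' (no match yet)
Bit 9: prefix='11' -> emit 'n', reset
Bit 10: prefix='0' -> emit 'a', reset

Answer: 0 2 4 6 8 10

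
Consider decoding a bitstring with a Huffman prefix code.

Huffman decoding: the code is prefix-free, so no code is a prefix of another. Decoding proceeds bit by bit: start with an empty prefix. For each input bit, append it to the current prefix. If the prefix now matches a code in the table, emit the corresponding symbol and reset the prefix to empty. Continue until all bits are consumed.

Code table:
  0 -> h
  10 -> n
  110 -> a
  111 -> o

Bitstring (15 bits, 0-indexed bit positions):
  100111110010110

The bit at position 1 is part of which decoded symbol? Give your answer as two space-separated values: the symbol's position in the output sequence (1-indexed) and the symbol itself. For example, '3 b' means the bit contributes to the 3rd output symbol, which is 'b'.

Answer: 1 n

Derivation:
Bit 0: prefix='1' (no match yet)
Bit 1: prefix='10' -> emit 'n', reset
Bit 2: prefix='0' -> emit 'h', reset
Bit 3: prefix='1' (no match yet)
Bit 4: prefix='11' (no match yet)
Bit 5: prefix='111' -> emit 'o', reset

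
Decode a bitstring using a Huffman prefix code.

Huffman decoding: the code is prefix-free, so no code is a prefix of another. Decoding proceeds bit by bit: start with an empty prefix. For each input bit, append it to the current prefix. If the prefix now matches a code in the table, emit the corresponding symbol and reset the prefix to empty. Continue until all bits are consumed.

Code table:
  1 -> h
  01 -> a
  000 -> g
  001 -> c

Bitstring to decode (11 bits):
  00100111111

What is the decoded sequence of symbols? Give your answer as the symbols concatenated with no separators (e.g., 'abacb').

Bit 0: prefix='0' (no match yet)
Bit 1: prefix='00' (no match yet)
Bit 2: prefix='001' -> emit 'c', reset
Bit 3: prefix='0' (no match yet)
Bit 4: prefix='00' (no match yet)
Bit 5: prefix='001' -> emit 'c', reset
Bit 6: prefix='1' -> emit 'h', reset
Bit 7: prefix='1' -> emit 'h', reset
Bit 8: prefix='1' -> emit 'h', reset
Bit 9: prefix='1' -> emit 'h', reset
Bit 10: prefix='1' -> emit 'h', reset

Answer: cchhhhh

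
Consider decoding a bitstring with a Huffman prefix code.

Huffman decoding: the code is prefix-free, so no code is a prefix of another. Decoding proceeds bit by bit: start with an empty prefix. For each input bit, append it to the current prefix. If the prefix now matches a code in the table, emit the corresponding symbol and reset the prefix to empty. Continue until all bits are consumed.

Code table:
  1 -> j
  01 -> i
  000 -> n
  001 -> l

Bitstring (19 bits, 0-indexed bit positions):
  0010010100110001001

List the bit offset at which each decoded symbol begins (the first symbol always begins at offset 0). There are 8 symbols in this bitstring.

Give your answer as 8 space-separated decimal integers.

Bit 0: prefix='0' (no match yet)
Bit 1: prefix='00' (no match yet)
Bit 2: prefix='001' -> emit 'l', reset
Bit 3: prefix='0' (no match yet)
Bit 4: prefix='00' (no match yet)
Bit 5: prefix='001' -> emit 'l', reset
Bit 6: prefix='0' (no match yet)
Bit 7: prefix='01' -> emit 'i', reset
Bit 8: prefix='0' (no match yet)
Bit 9: prefix='00' (no match yet)
Bit 10: prefix='001' -> emit 'l', reset
Bit 11: prefix='1' -> emit 'j', reset
Bit 12: prefix='0' (no match yet)
Bit 13: prefix='00' (no match yet)
Bit 14: prefix='000' -> emit 'n', reset
Bit 15: prefix='1' -> emit 'j', reset
Bit 16: prefix='0' (no match yet)
Bit 17: prefix='00' (no match yet)
Bit 18: prefix='001' -> emit 'l', reset

Answer: 0 3 6 8 11 12 15 16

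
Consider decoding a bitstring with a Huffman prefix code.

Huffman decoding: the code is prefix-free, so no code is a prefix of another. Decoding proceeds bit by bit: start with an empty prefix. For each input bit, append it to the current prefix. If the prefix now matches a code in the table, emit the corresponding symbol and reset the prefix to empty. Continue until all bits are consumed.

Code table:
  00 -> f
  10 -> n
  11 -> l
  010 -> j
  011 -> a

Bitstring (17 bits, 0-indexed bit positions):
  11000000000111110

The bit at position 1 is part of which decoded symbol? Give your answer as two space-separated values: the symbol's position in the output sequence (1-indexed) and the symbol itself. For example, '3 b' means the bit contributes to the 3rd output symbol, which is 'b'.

Bit 0: prefix='1' (no match yet)
Bit 1: prefix='11' -> emit 'l', reset
Bit 2: prefix='0' (no match yet)
Bit 3: prefix='00' -> emit 'f', reset
Bit 4: prefix='0' (no match yet)
Bit 5: prefix='00' -> emit 'f', reset

Answer: 1 l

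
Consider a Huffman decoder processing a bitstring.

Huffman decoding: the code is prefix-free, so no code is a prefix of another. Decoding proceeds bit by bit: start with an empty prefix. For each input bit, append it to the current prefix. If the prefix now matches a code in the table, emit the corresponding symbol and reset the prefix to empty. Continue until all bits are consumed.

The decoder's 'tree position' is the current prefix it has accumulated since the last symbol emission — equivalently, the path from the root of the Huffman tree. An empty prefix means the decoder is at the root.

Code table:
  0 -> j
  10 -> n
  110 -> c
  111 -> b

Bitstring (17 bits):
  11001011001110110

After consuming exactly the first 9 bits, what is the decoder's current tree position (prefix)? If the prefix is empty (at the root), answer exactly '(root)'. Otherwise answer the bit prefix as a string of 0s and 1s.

Answer: (root)

Derivation:
Bit 0: prefix='1' (no match yet)
Bit 1: prefix='11' (no match yet)
Bit 2: prefix='110' -> emit 'c', reset
Bit 3: prefix='0' -> emit 'j', reset
Bit 4: prefix='1' (no match yet)
Bit 5: prefix='10' -> emit 'n', reset
Bit 6: prefix='1' (no match yet)
Bit 7: prefix='11' (no match yet)
Bit 8: prefix='110' -> emit 'c', reset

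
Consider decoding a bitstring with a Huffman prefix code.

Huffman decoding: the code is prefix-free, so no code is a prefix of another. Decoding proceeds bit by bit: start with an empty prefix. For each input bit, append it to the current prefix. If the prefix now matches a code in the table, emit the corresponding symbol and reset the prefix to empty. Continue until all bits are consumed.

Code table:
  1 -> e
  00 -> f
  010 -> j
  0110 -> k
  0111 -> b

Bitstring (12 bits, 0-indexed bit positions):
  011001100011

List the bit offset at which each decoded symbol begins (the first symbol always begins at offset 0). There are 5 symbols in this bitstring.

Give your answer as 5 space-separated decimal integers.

Answer: 0 4 8 10 11

Derivation:
Bit 0: prefix='0' (no match yet)
Bit 1: prefix='01' (no match yet)
Bit 2: prefix='011' (no match yet)
Bit 3: prefix='0110' -> emit 'k', reset
Bit 4: prefix='0' (no match yet)
Bit 5: prefix='01' (no match yet)
Bit 6: prefix='011' (no match yet)
Bit 7: prefix='0110' -> emit 'k', reset
Bit 8: prefix='0' (no match yet)
Bit 9: prefix='00' -> emit 'f', reset
Bit 10: prefix='1' -> emit 'e', reset
Bit 11: prefix='1' -> emit 'e', reset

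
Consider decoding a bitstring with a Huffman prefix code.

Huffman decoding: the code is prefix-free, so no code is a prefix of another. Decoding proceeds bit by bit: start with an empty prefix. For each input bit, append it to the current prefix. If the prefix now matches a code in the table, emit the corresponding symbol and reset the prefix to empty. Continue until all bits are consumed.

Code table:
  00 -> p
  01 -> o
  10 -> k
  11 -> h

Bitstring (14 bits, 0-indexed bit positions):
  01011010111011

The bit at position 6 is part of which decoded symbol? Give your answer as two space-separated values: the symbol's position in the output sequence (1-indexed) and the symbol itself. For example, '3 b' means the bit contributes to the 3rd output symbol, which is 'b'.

Bit 0: prefix='0' (no match yet)
Bit 1: prefix='01' -> emit 'o', reset
Bit 2: prefix='0' (no match yet)
Bit 3: prefix='01' -> emit 'o', reset
Bit 4: prefix='1' (no match yet)
Bit 5: prefix='10' -> emit 'k', reset
Bit 6: prefix='1' (no match yet)
Bit 7: prefix='10' -> emit 'k', reset
Bit 8: prefix='1' (no match yet)
Bit 9: prefix='11' -> emit 'h', reset
Bit 10: prefix='1' (no match yet)

Answer: 4 k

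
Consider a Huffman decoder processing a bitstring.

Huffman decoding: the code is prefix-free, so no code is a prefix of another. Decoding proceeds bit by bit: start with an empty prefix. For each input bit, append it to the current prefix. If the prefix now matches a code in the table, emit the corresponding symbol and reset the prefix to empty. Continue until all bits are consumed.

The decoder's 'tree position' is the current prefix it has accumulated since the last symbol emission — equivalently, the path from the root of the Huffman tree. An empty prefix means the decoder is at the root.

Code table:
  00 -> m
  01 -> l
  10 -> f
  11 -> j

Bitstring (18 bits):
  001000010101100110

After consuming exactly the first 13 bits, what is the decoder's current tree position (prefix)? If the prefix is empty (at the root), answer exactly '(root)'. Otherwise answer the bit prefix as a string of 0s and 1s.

Answer: 1

Derivation:
Bit 0: prefix='0' (no match yet)
Bit 1: prefix='00' -> emit 'm', reset
Bit 2: prefix='1' (no match yet)
Bit 3: prefix='10' -> emit 'f', reset
Bit 4: prefix='0' (no match yet)
Bit 5: prefix='00' -> emit 'm', reset
Bit 6: prefix='0' (no match yet)
Bit 7: prefix='01' -> emit 'l', reset
Bit 8: prefix='0' (no match yet)
Bit 9: prefix='01' -> emit 'l', reset
Bit 10: prefix='0' (no match yet)
Bit 11: prefix='01' -> emit 'l', reset
Bit 12: prefix='1' (no match yet)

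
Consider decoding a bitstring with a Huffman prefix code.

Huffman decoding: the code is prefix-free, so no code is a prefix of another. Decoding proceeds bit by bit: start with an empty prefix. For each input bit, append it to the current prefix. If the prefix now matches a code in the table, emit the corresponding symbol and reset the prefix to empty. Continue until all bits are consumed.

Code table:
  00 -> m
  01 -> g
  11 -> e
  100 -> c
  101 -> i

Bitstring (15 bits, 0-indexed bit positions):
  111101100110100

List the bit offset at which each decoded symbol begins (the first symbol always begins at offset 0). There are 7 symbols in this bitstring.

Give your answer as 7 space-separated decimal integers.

Answer: 0 2 4 6 9 11 13

Derivation:
Bit 0: prefix='1' (no match yet)
Bit 1: prefix='11' -> emit 'e', reset
Bit 2: prefix='1' (no match yet)
Bit 3: prefix='11' -> emit 'e', reset
Bit 4: prefix='0' (no match yet)
Bit 5: prefix='01' -> emit 'g', reset
Bit 6: prefix='1' (no match yet)
Bit 7: prefix='10' (no match yet)
Bit 8: prefix='100' -> emit 'c', reset
Bit 9: prefix='1' (no match yet)
Bit 10: prefix='11' -> emit 'e', reset
Bit 11: prefix='0' (no match yet)
Bit 12: prefix='01' -> emit 'g', reset
Bit 13: prefix='0' (no match yet)
Bit 14: prefix='00' -> emit 'm', reset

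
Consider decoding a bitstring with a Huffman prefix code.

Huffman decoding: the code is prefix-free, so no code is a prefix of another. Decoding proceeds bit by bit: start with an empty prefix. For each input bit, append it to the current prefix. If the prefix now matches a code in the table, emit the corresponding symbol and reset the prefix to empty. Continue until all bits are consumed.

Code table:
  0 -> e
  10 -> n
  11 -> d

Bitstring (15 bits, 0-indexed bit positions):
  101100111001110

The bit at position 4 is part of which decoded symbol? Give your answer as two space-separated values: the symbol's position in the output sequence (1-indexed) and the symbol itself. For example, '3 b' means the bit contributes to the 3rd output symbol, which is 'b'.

Answer: 3 e

Derivation:
Bit 0: prefix='1' (no match yet)
Bit 1: prefix='10' -> emit 'n', reset
Bit 2: prefix='1' (no match yet)
Bit 3: prefix='11' -> emit 'd', reset
Bit 4: prefix='0' -> emit 'e', reset
Bit 5: prefix='0' -> emit 'e', reset
Bit 6: prefix='1' (no match yet)
Bit 7: prefix='11' -> emit 'd', reset
Bit 8: prefix='1' (no match yet)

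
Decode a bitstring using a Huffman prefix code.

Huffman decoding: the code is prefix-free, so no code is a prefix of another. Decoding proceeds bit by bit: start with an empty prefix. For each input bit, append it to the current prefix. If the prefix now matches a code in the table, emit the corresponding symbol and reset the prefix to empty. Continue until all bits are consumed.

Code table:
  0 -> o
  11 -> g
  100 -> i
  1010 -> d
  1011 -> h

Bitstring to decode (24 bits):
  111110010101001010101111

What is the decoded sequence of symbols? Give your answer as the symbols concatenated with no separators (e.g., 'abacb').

Answer: ggididhg

Derivation:
Bit 0: prefix='1' (no match yet)
Bit 1: prefix='11' -> emit 'g', reset
Bit 2: prefix='1' (no match yet)
Bit 3: prefix='11' -> emit 'g', reset
Bit 4: prefix='1' (no match yet)
Bit 5: prefix='10' (no match yet)
Bit 6: prefix='100' -> emit 'i', reset
Bit 7: prefix='1' (no match yet)
Bit 8: prefix='10' (no match yet)
Bit 9: prefix='101' (no match yet)
Bit 10: prefix='1010' -> emit 'd', reset
Bit 11: prefix='1' (no match yet)
Bit 12: prefix='10' (no match yet)
Bit 13: prefix='100' -> emit 'i', reset
Bit 14: prefix='1' (no match yet)
Bit 15: prefix='10' (no match yet)
Bit 16: prefix='101' (no match yet)
Bit 17: prefix='1010' -> emit 'd', reset
Bit 18: prefix='1' (no match yet)
Bit 19: prefix='10' (no match yet)
Bit 20: prefix='101' (no match yet)
Bit 21: prefix='1011' -> emit 'h', reset
Bit 22: prefix='1' (no match yet)
Bit 23: prefix='11' -> emit 'g', reset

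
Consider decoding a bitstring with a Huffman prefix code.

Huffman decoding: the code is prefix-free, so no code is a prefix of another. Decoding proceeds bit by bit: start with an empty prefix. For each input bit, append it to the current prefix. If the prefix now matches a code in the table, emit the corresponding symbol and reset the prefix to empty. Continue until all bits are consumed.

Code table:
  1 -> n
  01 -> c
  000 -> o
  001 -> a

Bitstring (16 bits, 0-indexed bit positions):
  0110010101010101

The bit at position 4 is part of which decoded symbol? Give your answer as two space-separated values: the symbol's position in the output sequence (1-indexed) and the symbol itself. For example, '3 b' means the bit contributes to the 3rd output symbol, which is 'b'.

Bit 0: prefix='0' (no match yet)
Bit 1: prefix='01' -> emit 'c', reset
Bit 2: prefix='1' -> emit 'n', reset
Bit 3: prefix='0' (no match yet)
Bit 4: prefix='00' (no match yet)
Bit 5: prefix='001' -> emit 'a', reset
Bit 6: prefix='0' (no match yet)
Bit 7: prefix='01' -> emit 'c', reset
Bit 8: prefix='0' (no match yet)

Answer: 3 a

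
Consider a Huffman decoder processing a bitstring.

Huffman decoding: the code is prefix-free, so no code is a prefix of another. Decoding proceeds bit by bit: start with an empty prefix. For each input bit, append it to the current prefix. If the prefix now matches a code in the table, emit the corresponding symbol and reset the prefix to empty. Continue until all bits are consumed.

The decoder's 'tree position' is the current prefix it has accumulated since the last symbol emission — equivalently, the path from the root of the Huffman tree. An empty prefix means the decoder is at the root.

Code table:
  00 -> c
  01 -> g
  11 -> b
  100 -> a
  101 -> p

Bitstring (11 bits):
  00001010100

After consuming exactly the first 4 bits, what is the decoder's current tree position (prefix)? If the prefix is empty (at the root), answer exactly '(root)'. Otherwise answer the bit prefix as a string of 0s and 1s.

Bit 0: prefix='0' (no match yet)
Bit 1: prefix='00' -> emit 'c', reset
Bit 2: prefix='0' (no match yet)
Bit 3: prefix='00' -> emit 'c', reset

Answer: (root)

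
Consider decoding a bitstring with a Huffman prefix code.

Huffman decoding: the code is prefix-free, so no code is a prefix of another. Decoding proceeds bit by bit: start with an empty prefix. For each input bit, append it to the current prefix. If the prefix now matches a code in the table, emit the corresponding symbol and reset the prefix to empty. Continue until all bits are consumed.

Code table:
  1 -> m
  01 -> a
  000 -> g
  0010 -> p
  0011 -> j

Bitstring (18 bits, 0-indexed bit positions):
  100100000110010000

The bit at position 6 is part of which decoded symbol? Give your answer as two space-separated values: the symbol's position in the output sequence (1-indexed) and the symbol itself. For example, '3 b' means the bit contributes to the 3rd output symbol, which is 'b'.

Bit 0: prefix='1' -> emit 'm', reset
Bit 1: prefix='0' (no match yet)
Bit 2: prefix='00' (no match yet)
Bit 3: prefix='001' (no match yet)
Bit 4: prefix='0010' -> emit 'p', reset
Bit 5: prefix='0' (no match yet)
Bit 6: prefix='00' (no match yet)
Bit 7: prefix='000' -> emit 'g', reset
Bit 8: prefix='0' (no match yet)
Bit 9: prefix='01' -> emit 'a', reset
Bit 10: prefix='1' -> emit 'm', reset

Answer: 3 g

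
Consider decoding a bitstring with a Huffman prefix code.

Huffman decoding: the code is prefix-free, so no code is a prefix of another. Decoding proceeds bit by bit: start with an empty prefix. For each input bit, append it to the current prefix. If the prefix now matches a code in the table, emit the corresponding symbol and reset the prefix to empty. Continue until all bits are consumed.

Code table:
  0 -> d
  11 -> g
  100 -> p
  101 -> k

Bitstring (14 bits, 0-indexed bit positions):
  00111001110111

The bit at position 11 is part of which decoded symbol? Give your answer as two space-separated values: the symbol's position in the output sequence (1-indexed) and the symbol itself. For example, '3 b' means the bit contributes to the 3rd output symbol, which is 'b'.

Bit 0: prefix='0' -> emit 'd', reset
Bit 1: prefix='0' -> emit 'd', reset
Bit 2: prefix='1' (no match yet)
Bit 3: prefix='11' -> emit 'g', reset
Bit 4: prefix='1' (no match yet)
Bit 5: prefix='10' (no match yet)
Bit 6: prefix='100' -> emit 'p', reset
Bit 7: prefix='1' (no match yet)
Bit 8: prefix='11' -> emit 'g', reset
Bit 9: prefix='1' (no match yet)
Bit 10: prefix='10' (no match yet)
Bit 11: prefix='101' -> emit 'k', reset
Bit 12: prefix='1' (no match yet)
Bit 13: prefix='11' -> emit 'g', reset

Answer: 6 k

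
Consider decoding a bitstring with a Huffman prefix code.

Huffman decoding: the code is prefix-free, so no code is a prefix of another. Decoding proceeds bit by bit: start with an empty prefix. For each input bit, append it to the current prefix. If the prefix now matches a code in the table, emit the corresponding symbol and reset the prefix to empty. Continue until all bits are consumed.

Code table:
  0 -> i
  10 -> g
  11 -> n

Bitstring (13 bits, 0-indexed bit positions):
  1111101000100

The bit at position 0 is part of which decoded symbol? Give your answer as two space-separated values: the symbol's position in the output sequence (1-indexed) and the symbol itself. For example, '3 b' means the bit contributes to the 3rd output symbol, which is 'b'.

Bit 0: prefix='1' (no match yet)
Bit 1: prefix='11' -> emit 'n', reset
Bit 2: prefix='1' (no match yet)
Bit 3: prefix='11' -> emit 'n', reset
Bit 4: prefix='1' (no match yet)

Answer: 1 n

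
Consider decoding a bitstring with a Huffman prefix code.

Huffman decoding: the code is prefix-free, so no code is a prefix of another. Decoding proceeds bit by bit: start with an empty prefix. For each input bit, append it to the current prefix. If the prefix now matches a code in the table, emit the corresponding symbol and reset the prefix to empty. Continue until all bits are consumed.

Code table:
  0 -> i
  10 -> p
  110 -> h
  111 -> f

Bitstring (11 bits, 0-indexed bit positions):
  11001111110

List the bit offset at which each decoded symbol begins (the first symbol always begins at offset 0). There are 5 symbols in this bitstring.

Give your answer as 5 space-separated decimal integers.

Answer: 0 3 4 7 10

Derivation:
Bit 0: prefix='1' (no match yet)
Bit 1: prefix='11' (no match yet)
Bit 2: prefix='110' -> emit 'h', reset
Bit 3: prefix='0' -> emit 'i', reset
Bit 4: prefix='1' (no match yet)
Bit 5: prefix='11' (no match yet)
Bit 6: prefix='111' -> emit 'f', reset
Bit 7: prefix='1' (no match yet)
Bit 8: prefix='11' (no match yet)
Bit 9: prefix='111' -> emit 'f', reset
Bit 10: prefix='0' -> emit 'i', reset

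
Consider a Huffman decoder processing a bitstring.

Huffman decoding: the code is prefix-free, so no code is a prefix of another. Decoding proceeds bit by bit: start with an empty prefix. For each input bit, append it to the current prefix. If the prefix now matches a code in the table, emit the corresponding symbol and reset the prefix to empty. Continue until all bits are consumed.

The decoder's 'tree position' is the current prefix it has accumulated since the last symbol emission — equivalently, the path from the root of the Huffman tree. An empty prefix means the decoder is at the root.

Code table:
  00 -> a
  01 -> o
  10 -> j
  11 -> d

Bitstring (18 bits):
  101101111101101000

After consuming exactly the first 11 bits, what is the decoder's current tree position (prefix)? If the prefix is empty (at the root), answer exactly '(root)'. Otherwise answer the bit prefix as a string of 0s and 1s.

Bit 0: prefix='1' (no match yet)
Bit 1: prefix='10' -> emit 'j', reset
Bit 2: prefix='1' (no match yet)
Bit 3: prefix='11' -> emit 'd', reset
Bit 4: prefix='0' (no match yet)
Bit 5: prefix='01' -> emit 'o', reset
Bit 6: prefix='1' (no match yet)
Bit 7: prefix='11' -> emit 'd', reset
Bit 8: prefix='1' (no match yet)
Bit 9: prefix='11' -> emit 'd', reset
Bit 10: prefix='0' (no match yet)

Answer: 0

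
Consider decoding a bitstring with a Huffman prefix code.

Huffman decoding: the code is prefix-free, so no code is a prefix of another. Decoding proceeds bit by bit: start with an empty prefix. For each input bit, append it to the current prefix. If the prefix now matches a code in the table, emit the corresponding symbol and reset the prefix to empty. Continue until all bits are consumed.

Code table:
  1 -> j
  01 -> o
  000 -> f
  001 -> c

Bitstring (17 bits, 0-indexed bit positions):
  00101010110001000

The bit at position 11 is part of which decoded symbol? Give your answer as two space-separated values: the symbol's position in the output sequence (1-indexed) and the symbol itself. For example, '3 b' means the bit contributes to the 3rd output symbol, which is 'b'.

Answer: 6 f

Derivation:
Bit 0: prefix='0' (no match yet)
Bit 1: prefix='00' (no match yet)
Bit 2: prefix='001' -> emit 'c', reset
Bit 3: prefix='0' (no match yet)
Bit 4: prefix='01' -> emit 'o', reset
Bit 5: prefix='0' (no match yet)
Bit 6: prefix='01' -> emit 'o', reset
Bit 7: prefix='0' (no match yet)
Bit 8: prefix='01' -> emit 'o', reset
Bit 9: prefix='1' -> emit 'j', reset
Bit 10: prefix='0' (no match yet)
Bit 11: prefix='00' (no match yet)
Bit 12: prefix='000' -> emit 'f', reset
Bit 13: prefix='1' -> emit 'j', reset
Bit 14: prefix='0' (no match yet)
Bit 15: prefix='00' (no match yet)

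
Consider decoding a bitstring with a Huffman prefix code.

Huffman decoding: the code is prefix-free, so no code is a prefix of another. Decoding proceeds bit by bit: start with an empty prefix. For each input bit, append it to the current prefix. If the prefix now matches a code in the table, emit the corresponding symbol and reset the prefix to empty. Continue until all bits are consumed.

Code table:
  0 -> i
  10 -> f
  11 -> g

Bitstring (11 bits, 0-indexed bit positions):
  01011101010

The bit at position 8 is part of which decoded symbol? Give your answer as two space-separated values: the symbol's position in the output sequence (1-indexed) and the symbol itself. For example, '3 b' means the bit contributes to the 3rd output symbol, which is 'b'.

Answer: 5 f

Derivation:
Bit 0: prefix='0' -> emit 'i', reset
Bit 1: prefix='1' (no match yet)
Bit 2: prefix='10' -> emit 'f', reset
Bit 3: prefix='1' (no match yet)
Bit 4: prefix='11' -> emit 'g', reset
Bit 5: prefix='1' (no match yet)
Bit 6: prefix='10' -> emit 'f', reset
Bit 7: prefix='1' (no match yet)
Bit 8: prefix='10' -> emit 'f', reset
Bit 9: prefix='1' (no match yet)
Bit 10: prefix='10' -> emit 'f', reset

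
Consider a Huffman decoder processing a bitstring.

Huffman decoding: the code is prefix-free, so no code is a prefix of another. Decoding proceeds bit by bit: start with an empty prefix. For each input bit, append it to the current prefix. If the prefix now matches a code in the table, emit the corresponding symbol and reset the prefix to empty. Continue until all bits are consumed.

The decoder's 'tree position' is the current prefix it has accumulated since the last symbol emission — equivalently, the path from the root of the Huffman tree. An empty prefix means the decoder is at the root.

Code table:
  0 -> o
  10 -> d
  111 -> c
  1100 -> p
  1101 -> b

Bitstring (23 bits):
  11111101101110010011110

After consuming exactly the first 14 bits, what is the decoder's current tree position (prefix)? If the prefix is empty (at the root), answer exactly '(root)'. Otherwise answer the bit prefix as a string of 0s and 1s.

Answer: 110

Derivation:
Bit 0: prefix='1' (no match yet)
Bit 1: prefix='11' (no match yet)
Bit 2: prefix='111' -> emit 'c', reset
Bit 3: prefix='1' (no match yet)
Bit 4: prefix='11' (no match yet)
Bit 5: prefix='111' -> emit 'c', reset
Bit 6: prefix='0' -> emit 'o', reset
Bit 7: prefix='1' (no match yet)
Bit 8: prefix='11' (no match yet)
Bit 9: prefix='110' (no match yet)
Bit 10: prefix='1101' -> emit 'b', reset
Bit 11: prefix='1' (no match yet)
Bit 12: prefix='11' (no match yet)
Bit 13: prefix='110' (no match yet)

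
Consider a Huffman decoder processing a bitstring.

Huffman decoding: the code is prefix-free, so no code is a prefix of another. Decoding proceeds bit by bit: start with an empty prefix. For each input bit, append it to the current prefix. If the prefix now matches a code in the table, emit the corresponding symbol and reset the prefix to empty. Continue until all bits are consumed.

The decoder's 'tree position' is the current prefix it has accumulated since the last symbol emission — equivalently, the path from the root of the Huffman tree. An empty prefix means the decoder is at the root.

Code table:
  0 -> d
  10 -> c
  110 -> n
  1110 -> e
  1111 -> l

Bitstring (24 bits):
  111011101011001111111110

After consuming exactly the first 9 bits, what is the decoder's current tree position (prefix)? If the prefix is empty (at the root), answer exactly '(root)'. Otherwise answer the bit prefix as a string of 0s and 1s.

Answer: 1

Derivation:
Bit 0: prefix='1' (no match yet)
Bit 1: prefix='11' (no match yet)
Bit 2: prefix='111' (no match yet)
Bit 3: prefix='1110' -> emit 'e', reset
Bit 4: prefix='1' (no match yet)
Bit 5: prefix='11' (no match yet)
Bit 6: prefix='111' (no match yet)
Bit 7: prefix='1110' -> emit 'e', reset
Bit 8: prefix='1' (no match yet)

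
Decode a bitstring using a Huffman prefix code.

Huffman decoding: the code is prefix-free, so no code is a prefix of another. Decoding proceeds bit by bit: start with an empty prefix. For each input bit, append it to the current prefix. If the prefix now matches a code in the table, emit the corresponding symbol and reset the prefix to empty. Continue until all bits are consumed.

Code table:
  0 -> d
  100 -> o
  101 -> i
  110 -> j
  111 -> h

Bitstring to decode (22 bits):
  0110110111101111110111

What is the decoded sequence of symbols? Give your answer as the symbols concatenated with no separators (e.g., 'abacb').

Bit 0: prefix='0' -> emit 'd', reset
Bit 1: prefix='1' (no match yet)
Bit 2: prefix='11' (no match yet)
Bit 3: prefix='110' -> emit 'j', reset
Bit 4: prefix='1' (no match yet)
Bit 5: prefix='11' (no match yet)
Bit 6: prefix='110' -> emit 'j', reset
Bit 7: prefix='1' (no match yet)
Bit 8: prefix='11' (no match yet)
Bit 9: prefix='111' -> emit 'h', reset
Bit 10: prefix='1' (no match yet)
Bit 11: prefix='10' (no match yet)
Bit 12: prefix='101' -> emit 'i', reset
Bit 13: prefix='1' (no match yet)
Bit 14: prefix='11' (no match yet)
Bit 15: prefix='111' -> emit 'h', reset
Bit 16: prefix='1' (no match yet)
Bit 17: prefix='11' (no match yet)
Bit 18: prefix='110' -> emit 'j', reset
Bit 19: prefix='1' (no match yet)
Bit 20: prefix='11' (no match yet)
Bit 21: prefix='111' -> emit 'h', reset

Answer: djjhihjh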